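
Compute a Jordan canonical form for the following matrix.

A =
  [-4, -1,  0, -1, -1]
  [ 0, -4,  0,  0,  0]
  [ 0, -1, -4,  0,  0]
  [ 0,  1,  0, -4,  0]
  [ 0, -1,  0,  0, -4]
J_2(-4) ⊕ J_2(-4) ⊕ J_1(-4)

The characteristic polynomial is
  det(x·I − A) = x^5 + 20*x^4 + 160*x^3 + 640*x^2 + 1280*x + 1024 = (x + 4)^5

Eigenvalues and multiplicities (the geometric multiplicity of λ is n − rank(A − λI), which equals the number of Jordan blocks for λ):
  λ = -4: algebraic multiplicity = 5, geometric multiplicity = 3

Determining the block sizes for each eigenvalue:
  λ = -4: with am = 5 and gm = 3, the partition is not yet determined (e.g. several partitions of 5 into 3 parts exist). Let N = A − (-4)·I. Computing rank(N^1) = 2, rank(N^2) = 0; the number of blocks of size ≥ j is rank(N^{j−1}) − rank(N^j), giving [3, 2]. So we have 2 block(s) of size 2, 1 block(s) of size 1 → block sizes [2, 2, 1]

Assembling the blocks gives a Jordan form
J =
  [-4,  1,  0,  0,  0]
  [ 0, -4,  0,  0,  0]
  [ 0,  0, -4,  1,  0]
  [ 0,  0,  0, -4,  0]
  [ 0,  0,  0,  0, -4]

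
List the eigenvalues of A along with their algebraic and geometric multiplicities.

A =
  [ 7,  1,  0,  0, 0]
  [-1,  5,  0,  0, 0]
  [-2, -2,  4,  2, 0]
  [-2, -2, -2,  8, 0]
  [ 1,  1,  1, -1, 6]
λ = 6: alg = 5, geom = 3

Step 1 — factor the characteristic polynomial to read off the algebraic multiplicities:
  χ_A(x) = (x - 6)^5

Step 2 — compute geometric multiplicities via the rank-nullity identity g(λ) = n − rank(A − λI):
  rank(A − (6)·I) = 2, so dim ker(A − (6)·I) = n − 2 = 3

Summary:
  λ = 6: algebraic multiplicity = 5, geometric multiplicity = 3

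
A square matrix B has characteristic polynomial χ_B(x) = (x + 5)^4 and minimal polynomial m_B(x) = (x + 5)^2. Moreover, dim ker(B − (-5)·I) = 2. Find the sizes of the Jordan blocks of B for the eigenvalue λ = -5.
Block sizes for λ = -5: [2, 2]

Step 1 — from the characteristic polynomial, algebraic multiplicity of λ = -5 is 4. From dim ker(B − (-5)·I) = 2, there are exactly 2 Jordan blocks for λ = -5.
Step 2 — from the minimal polynomial, the factor (x + 5)^2 tells us the largest block for λ = -5 has size 2.
Step 3 — with total size 4, 2 blocks, and largest block 2, the block sizes (in nonincreasing order) are [2, 2].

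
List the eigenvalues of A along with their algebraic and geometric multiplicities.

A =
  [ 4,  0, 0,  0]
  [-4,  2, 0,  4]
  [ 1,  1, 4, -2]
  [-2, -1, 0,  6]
λ = 4: alg = 4, geom = 2

Step 1 — factor the characteristic polynomial to read off the algebraic multiplicities:
  χ_A(x) = (x - 4)^4

Step 2 — compute geometric multiplicities via the rank-nullity identity g(λ) = n − rank(A − λI):
  rank(A − (4)·I) = 2, so dim ker(A − (4)·I) = n − 2 = 2

Summary:
  λ = 4: algebraic multiplicity = 4, geometric multiplicity = 2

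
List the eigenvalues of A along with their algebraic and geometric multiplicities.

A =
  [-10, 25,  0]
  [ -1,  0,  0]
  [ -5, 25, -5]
λ = -5: alg = 3, geom = 2

Step 1 — factor the characteristic polynomial to read off the algebraic multiplicities:
  χ_A(x) = (x + 5)^3

Step 2 — compute geometric multiplicities via the rank-nullity identity g(λ) = n − rank(A − λI):
  rank(A − (-5)·I) = 1, so dim ker(A − (-5)·I) = n − 1 = 2

Summary:
  λ = -5: algebraic multiplicity = 3, geometric multiplicity = 2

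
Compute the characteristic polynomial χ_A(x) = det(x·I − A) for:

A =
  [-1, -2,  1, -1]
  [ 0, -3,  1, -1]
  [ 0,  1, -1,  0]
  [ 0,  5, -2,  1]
x^4 + 4*x^3 + 6*x^2 + 4*x + 1

Expanding det(x·I − A) (e.g. by cofactor expansion or by noting that A is similar to its Jordan form J, which has the same characteristic polynomial as A) gives
  χ_A(x) = x^4 + 4*x^3 + 6*x^2 + 4*x + 1
which factors as (x + 1)^4. The eigenvalues (with algebraic multiplicities) are λ = -1 with multiplicity 4.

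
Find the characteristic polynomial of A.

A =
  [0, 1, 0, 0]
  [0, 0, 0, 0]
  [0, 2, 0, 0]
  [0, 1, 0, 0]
x^4

Expanding det(x·I − A) (e.g. by cofactor expansion or by noting that A is similar to its Jordan form J, which has the same characteristic polynomial as A) gives
  χ_A(x) = x^4
which factors as x^4. The eigenvalues (with algebraic multiplicities) are λ = 0 with multiplicity 4.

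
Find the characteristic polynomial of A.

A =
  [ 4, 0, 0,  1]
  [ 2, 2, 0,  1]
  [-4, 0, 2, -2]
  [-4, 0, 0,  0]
x^4 - 8*x^3 + 24*x^2 - 32*x + 16

Expanding det(x·I − A) (e.g. by cofactor expansion or by noting that A is similar to its Jordan form J, which has the same characteristic polynomial as A) gives
  χ_A(x) = x^4 - 8*x^3 + 24*x^2 - 32*x + 16
which factors as (x - 2)^4. The eigenvalues (with algebraic multiplicities) are λ = 2 with multiplicity 4.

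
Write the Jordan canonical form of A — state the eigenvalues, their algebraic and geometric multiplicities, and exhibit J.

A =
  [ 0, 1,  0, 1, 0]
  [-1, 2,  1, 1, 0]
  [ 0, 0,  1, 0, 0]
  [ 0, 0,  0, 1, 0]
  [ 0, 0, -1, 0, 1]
J_3(1) ⊕ J_1(1) ⊕ J_1(1)

The characteristic polynomial is
  det(x·I − A) = x^5 - 5*x^4 + 10*x^3 - 10*x^2 + 5*x - 1 = (x - 1)^5

Eigenvalues and multiplicities (the geometric multiplicity of λ is n − rank(A − λI), which equals the number of Jordan blocks for λ):
  λ = 1: algebraic multiplicity = 5, geometric multiplicity = 3

Determining the block sizes for each eigenvalue:
  λ = 1: with am = 5 and gm = 3, the partition is not yet determined (e.g. several partitions of 5 into 3 parts exist). Let N = A − (1)·I. Computing rank(N^1) = 2, rank(N^2) = 1, rank(N^3) = 0; the number of blocks of size ≥ j is rank(N^{j−1}) − rank(N^j), giving [3, 1, 1]. So we have 1 block(s) of size 3, 2 block(s) of size 1 → block sizes [3, 1, 1]

Assembling the blocks gives a Jordan form
J =
  [1, 1, 0, 0, 0]
  [0, 1, 1, 0, 0]
  [0, 0, 1, 0, 0]
  [0, 0, 0, 1, 0]
  [0, 0, 0, 0, 1]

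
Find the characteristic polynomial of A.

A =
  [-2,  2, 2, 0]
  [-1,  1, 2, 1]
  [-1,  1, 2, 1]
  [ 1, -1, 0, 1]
x^4 - 2*x^3

Expanding det(x·I − A) (e.g. by cofactor expansion or by noting that A is similar to its Jordan form J, which has the same characteristic polynomial as A) gives
  χ_A(x) = x^4 - 2*x^3
which factors as x^3*(x - 2). The eigenvalues (with algebraic multiplicities) are λ = 0 with multiplicity 3, λ = 2 with multiplicity 1.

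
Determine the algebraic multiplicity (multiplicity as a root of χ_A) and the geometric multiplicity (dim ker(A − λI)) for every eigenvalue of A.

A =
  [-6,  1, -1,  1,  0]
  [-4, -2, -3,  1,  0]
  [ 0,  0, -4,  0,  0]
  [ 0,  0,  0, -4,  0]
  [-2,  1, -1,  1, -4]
λ = -4: alg = 5, geom = 3

Step 1 — factor the characteristic polynomial to read off the algebraic multiplicities:
  χ_A(x) = (x + 4)^5

Step 2 — compute geometric multiplicities via the rank-nullity identity g(λ) = n − rank(A − λI):
  rank(A − (-4)·I) = 2, so dim ker(A − (-4)·I) = n − 2 = 3

Summary:
  λ = -4: algebraic multiplicity = 5, geometric multiplicity = 3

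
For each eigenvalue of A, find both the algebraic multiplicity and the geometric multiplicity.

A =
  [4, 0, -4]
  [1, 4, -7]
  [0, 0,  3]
λ = 3: alg = 1, geom = 1; λ = 4: alg = 2, geom = 1

Step 1 — factor the characteristic polynomial to read off the algebraic multiplicities:
  χ_A(x) = (x - 4)^2*(x - 3)

Step 2 — compute geometric multiplicities via the rank-nullity identity g(λ) = n − rank(A − λI):
  rank(A − (3)·I) = 2, so dim ker(A − (3)·I) = n − 2 = 1
  rank(A − (4)·I) = 2, so dim ker(A − (4)·I) = n − 2 = 1

Summary:
  λ = 3: algebraic multiplicity = 1, geometric multiplicity = 1
  λ = 4: algebraic multiplicity = 2, geometric multiplicity = 1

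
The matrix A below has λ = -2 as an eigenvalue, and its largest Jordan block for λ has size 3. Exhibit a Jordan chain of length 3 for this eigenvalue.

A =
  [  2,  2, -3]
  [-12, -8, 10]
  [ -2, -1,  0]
A Jordan chain for λ = -2 of length 3:
v_1 = (-2, 4, 0)ᵀ
v_2 = (4, -12, -2)ᵀ
v_3 = (1, 0, 0)ᵀ

Let N = A − (-2)·I. We want v_3 with N^3 v_3 = 0 but N^2 v_3 ≠ 0; then v_{j-1} := N · v_j for j = 3, …, 2.

Pick v_3 = (1, 0, 0)ᵀ.
Then v_2 = N · v_3 = (4, -12, -2)ᵀ.
Then v_1 = N · v_2 = (-2, 4, 0)ᵀ.

Sanity check: (A − (-2)·I) v_1 = (0, 0, 0)ᵀ = 0. ✓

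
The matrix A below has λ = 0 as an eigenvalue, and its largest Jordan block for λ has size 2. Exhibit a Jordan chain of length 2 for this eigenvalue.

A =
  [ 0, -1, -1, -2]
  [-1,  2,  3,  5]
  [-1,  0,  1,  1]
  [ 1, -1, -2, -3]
A Jordan chain for λ = 0 of length 2:
v_1 = (0, -1, -1, 1)ᵀ
v_2 = (1, 0, 0, 0)ᵀ

Let N = A − (0)·I. We want v_2 with N^2 v_2 = 0 but N^1 v_2 ≠ 0; then v_{j-1} := N · v_j for j = 2, …, 2.

Pick v_2 = (1, 0, 0, 0)ᵀ.
Then v_1 = N · v_2 = (0, -1, -1, 1)ᵀ.

Sanity check: (A − (0)·I) v_1 = (0, 0, 0, 0)ᵀ = 0. ✓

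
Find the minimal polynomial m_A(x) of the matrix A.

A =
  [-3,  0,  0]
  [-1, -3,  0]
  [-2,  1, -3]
x^3 + 9*x^2 + 27*x + 27

The characteristic polynomial is χ_A(x) = (x + 3)^3, so the eigenvalues are known. The minimal polynomial is
  m_A(x) = Π_λ (x − λ)^{k_λ}
where k_λ is the size of the *largest* Jordan block for λ (equivalently, the smallest k with (A − λI)^k v = 0 for every generalised eigenvector v of λ).

  λ = -3: largest Jordan block has size 3, contributing (x + 3)^3

So m_A(x) = (x + 3)^3 = x^3 + 9*x^2 + 27*x + 27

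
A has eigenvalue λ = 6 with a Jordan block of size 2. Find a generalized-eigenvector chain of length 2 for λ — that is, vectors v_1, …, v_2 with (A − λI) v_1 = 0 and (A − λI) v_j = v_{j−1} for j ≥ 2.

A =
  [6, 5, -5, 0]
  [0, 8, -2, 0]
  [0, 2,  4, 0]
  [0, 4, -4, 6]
A Jordan chain for λ = 6 of length 2:
v_1 = (5, 2, 2, 4)ᵀ
v_2 = (0, 1, 0, 0)ᵀ

Let N = A − (6)·I. We want v_2 with N^2 v_2 = 0 but N^1 v_2 ≠ 0; then v_{j-1} := N · v_j for j = 2, …, 2.

Pick v_2 = (0, 1, 0, 0)ᵀ.
Then v_1 = N · v_2 = (5, 2, 2, 4)ᵀ.

Sanity check: (A − (6)·I) v_1 = (0, 0, 0, 0)ᵀ = 0. ✓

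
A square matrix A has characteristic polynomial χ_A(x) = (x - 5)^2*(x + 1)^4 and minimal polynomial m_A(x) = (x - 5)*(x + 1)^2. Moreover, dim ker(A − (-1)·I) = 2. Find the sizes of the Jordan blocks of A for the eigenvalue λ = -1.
Block sizes for λ = -1: [2, 2]

Step 1 — from the characteristic polynomial, algebraic multiplicity of λ = -1 is 4. From dim ker(A − (-1)·I) = 2, there are exactly 2 Jordan blocks for λ = -1.
Step 2 — from the minimal polynomial, the factor (x + 1)^2 tells us the largest block for λ = -1 has size 2.
Step 3 — with total size 4, 2 blocks, and largest block 2, the block sizes (in nonincreasing order) are [2, 2].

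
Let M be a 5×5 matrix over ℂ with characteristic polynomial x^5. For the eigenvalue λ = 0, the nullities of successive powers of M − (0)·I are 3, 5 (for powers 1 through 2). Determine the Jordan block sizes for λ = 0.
Block sizes for λ = 0: [2, 2, 1]

From the dimensions of kernels of powers, the number of Jordan blocks of size at least j is d_j − d_{j−1} where d_j = dim ker(N^j) (with d_0 = 0). Computing the differences gives [3, 2].
The number of blocks of size exactly k is (#blocks of size ≥ k) − (#blocks of size ≥ k + 1), so the partition is: 1 block(s) of size 1, 2 block(s) of size 2.
In nonincreasing order the block sizes are [2, 2, 1].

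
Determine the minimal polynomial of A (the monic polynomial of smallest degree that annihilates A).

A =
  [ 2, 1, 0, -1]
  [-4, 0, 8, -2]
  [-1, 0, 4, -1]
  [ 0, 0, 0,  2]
x^3 - 6*x^2 + 12*x - 8

The characteristic polynomial is χ_A(x) = (x - 2)^4, so the eigenvalues are known. The minimal polynomial is
  m_A(x) = Π_λ (x − λ)^{k_λ}
where k_λ is the size of the *largest* Jordan block for λ (equivalently, the smallest k with (A − λI)^k v = 0 for every generalised eigenvector v of λ).

  λ = 2: largest Jordan block has size 3, contributing (x − 2)^3

So m_A(x) = (x - 2)^3 = x^3 - 6*x^2 + 12*x - 8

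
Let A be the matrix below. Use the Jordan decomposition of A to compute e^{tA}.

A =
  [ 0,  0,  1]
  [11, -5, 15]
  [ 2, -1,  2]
e^{tA} =
  [3*t^2*exp(-t)/2 + t*exp(-t) + exp(-t), -t^2*exp(-t)/2, 2*t^2*exp(-t) + t*exp(-t)]
  [-3*t^2*exp(-t)/2 + 11*t*exp(-t), t^2*exp(-t)/2 - 4*t*exp(-t) + exp(-t), -2*t^2*exp(-t) + 15*t*exp(-t)]
  [-3*t^2*exp(-t)/2 + 2*t*exp(-t), t^2*exp(-t)/2 - t*exp(-t), -2*t^2*exp(-t) + 3*t*exp(-t) + exp(-t)]

Strategy: write A = P · J · P⁻¹ where J is a Jordan canonical form, so e^{tA} = P · e^{tJ} · P⁻¹, and e^{tJ} can be computed block-by-block.

A has Jordan form
J =
  [-1,  1,  0]
  [ 0, -1,  1]
  [ 0,  0, -1]
(up to reordering of blocks).

Per-block formulas:
  For a 3×3 Jordan block J_3(-1): exp(t · J_3(-1)) = e^(-1t)·(I + t·N + (t^2/2)·N^2), where N is the 3×3 nilpotent shift.

After assembling e^{tJ} and conjugating by P, we get:

e^{tA} =
  [3*t^2*exp(-t)/2 + t*exp(-t) + exp(-t), -t^2*exp(-t)/2, 2*t^2*exp(-t) + t*exp(-t)]
  [-3*t^2*exp(-t)/2 + 11*t*exp(-t), t^2*exp(-t)/2 - 4*t*exp(-t) + exp(-t), -2*t^2*exp(-t) + 15*t*exp(-t)]
  [-3*t^2*exp(-t)/2 + 2*t*exp(-t), t^2*exp(-t)/2 - t*exp(-t), -2*t^2*exp(-t) + 3*t*exp(-t) + exp(-t)]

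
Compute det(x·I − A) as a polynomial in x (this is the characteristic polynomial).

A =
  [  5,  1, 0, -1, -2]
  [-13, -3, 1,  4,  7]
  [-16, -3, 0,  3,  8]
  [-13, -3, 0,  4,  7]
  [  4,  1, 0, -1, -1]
x^5 - 5*x^4 + 10*x^3 - 10*x^2 + 5*x - 1

Expanding det(x·I − A) (e.g. by cofactor expansion or by noting that A is similar to its Jordan form J, which has the same characteristic polynomial as A) gives
  χ_A(x) = x^5 - 5*x^4 + 10*x^3 - 10*x^2 + 5*x - 1
which factors as (x - 1)^5. The eigenvalues (with algebraic multiplicities) are λ = 1 with multiplicity 5.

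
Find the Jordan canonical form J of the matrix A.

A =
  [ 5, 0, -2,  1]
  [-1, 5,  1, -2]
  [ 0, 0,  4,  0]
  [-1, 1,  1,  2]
J_3(4) ⊕ J_1(4)

The characteristic polynomial is
  det(x·I − A) = x^4 - 16*x^3 + 96*x^2 - 256*x + 256 = (x - 4)^4

Eigenvalues and multiplicities (the geometric multiplicity of λ is n − rank(A − λI), which equals the number of Jordan blocks for λ):
  λ = 4: algebraic multiplicity = 4, geometric multiplicity = 2

Determining the block sizes for each eigenvalue:
  λ = 4: with am = 4 and gm = 2, the partition is not yet determined (e.g. several partitions of 4 into 2 parts exist). Let N = A − (4)·I. Computing rank(N^1) = 2, rank(N^2) = 1, rank(N^3) = 0; the number of blocks of size ≥ j is rank(N^{j−1}) − rank(N^j), giving [2, 1, 1]. So we have 1 block(s) of size 3, 1 block(s) of size 1 → block sizes [3, 1]

Assembling the blocks gives a Jordan form
J =
  [4, 1, 0, 0]
  [0, 4, 1, 0]
  [0, 0, 4, 0]
  [0, 0, 0, 4]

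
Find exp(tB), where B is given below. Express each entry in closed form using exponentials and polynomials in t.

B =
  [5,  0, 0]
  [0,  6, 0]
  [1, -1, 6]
e^{tB} =
  [exp(5*t), 0, 0]
  [0, exp(6*t), 0]
  [exp(6*t) - exp(5*t), -t*exp(6*t), exp(6*t)]

Strategy: write B = P · J · P⁻¹ where J is a Jordan canonical form, so e^{tB} = P · e^{tJ} · P⁻¹, and e^{tJ} can be computed block-by-block.

B has Jordan form
J =
  [5, 0, 0]
  [0, 6, 1]
  [0, 0, 6]
(up to reordering of blocks).

Per-block formulas:
  For a 1×1 block at λ = 5: exp(t · [5]) = [e^(5t)].
  For a 2×2 Jordan block J_2(6): exp(t · J_2(6)) = e^(6t)·(I + t·N), where N is the 2×2 nilpotent shift.

After assembling e^{tJ} and conjugating by P, we get:

e^{tB} =
  [exp(5*t), 0, 0]
  [0, exp(6*t), 0]
  [exp(6*t) - exp(5*t), -t*exp(6*t), exp(6*t)]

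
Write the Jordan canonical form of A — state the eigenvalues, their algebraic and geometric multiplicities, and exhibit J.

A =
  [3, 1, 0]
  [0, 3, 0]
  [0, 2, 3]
J_2(3) ⊕ J_1(3)

The characteristic polynomial is
  det(x·I − A) = x^3 - 9*x^2 + 27*x - 27 = (x - 3)^3

Eigenvalues and multiplicities (the geometric multiplicity of λ is n − rank(A − λI), which equals the number of Jordan blocks for λ):
  λ = 3: algebraic multiplicity = 3, geometric multiplicity = 2

Determining the block sizes for each eigenvalue:
  λ = 3: 2 blocks summing to 3 forces exactly one block of size 2 and the rest size 1 → block sizes [2, 1]

Assembling the blocks gives a Jordan form
J =
  [3, 1, 0]
  [0, 3, 0]
  [0, 0, 3]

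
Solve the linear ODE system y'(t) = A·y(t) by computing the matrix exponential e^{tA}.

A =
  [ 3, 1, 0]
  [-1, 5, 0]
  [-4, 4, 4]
e^{tA} =
  [-t*exp(4*t) + exp(4*t), t*exp(4*t), 0]
  [-t*exp(4*t), t*exp(4*t) + exp(4*t), 0]
  [-4*t*exp(4*t), 4*t*exp(4*t), exp(4*t)]

Strategy: write A = P · J · P⁻¹ where J is a Jordan canonical form, so e^{tA} = P · e^{tJ} · P⁻¹, and e^{tJ} can be computed block-by-block.

A has Jordan form
J =
  [4, 1, 0]
  [0, 4, 0]
  [0, 0, 4]
(up to reordering of blocks).

Per-block formulas:
  For a 1×1 block at λ = 4: exp(t · [4]) = [e^(4t)].
  For a 2×2 Jordan block J_2(4): exp(t · J_2(4)) = e^(4t)·(I + t·N), where N is the 2×2 nilpotent shift.

After assembling e^{tJ} and conjugating by P, we get:

e^{tA} =
  [-t*exp(4*t) + exp(4*t), t*exp(4*t), 0]
  [-t*exp(4*t), t*exp(4*t) + exp(4*t), 0]
  [-4*t*exp(4*t), 4*t*exp(4*t), exp(4*t)]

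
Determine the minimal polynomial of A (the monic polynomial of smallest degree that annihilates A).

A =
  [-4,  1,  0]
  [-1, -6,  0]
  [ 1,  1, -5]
x^2 + 10*x + 25

The characteristic polynomial is χ_A(x) = (x + 5)^3, so the eigenvalues are known. The minimal polynomial is
  m_A(x) = Π_λ (x − λ)^{k_λ}
where k_λ is the size of the *largest* Jordan block for λ (equivalently, the smallest k with (A − λI)^k v = 0 for every generalised eigenvector v of λ).

  λ = -5: largest Jordan block has size 2, contributing (x + 5)^2

So m_A(x) = (x + 5)^2 = x^2 + 10*x + 25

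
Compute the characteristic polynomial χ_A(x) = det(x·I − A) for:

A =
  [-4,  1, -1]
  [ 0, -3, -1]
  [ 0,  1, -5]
x^3 + 12*x^2 + 48*x + 64

Expanding det(x·I − A) (e.g. by cofactor expansion or by noting that A is similar to its Jordan form J, which has the same characteristic polynomial as A) gives
  χ_A(x) = x^3 + 12*x^2 + 48*x + 64
which factors as (x + 4)^3. The eigenvalues (with algebraic multiplicities) are λ = -4 with multiplicity 3.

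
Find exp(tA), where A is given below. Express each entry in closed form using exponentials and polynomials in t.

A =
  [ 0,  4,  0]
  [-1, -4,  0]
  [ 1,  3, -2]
e^{tA} =
  [2*t*exp(-2*t) + exp(-2*t), 4*t*exp(-2*t), 0]
  [-t*exp(-2*t), -2*t*exp(-2*t) + exp(-2*t), 0]
  [-t^2*exp(-2*t)/2 + t*exp(-2*t), -t^2*exp(-2*t) + 3*t*exp(-2*t), exp(-2*t)]

Strategy: write A = P · J · P⁻¹ where J is a Jordan canonical form, so e^{tA} = P · e^{tJ} · P⁻¹, and e^{tJ} can be computed block-by-block.

A has Jordan form
J =
  [-2,  1,  0]
  [ 0, -2,  1]
  [ 0,  0, -2]
(up to reordering of blocks).

Per-block formulas:
  For a 3×3 Jordan block J_3(-2): exp(t · J_3(-2)) = e^(-2t)·(I + t·N + (t^2/2)·N^2), where N is the 3×3 nilpotent shift.

After assembling e^{tJ} and conjugating by P, we get:

e^{tA} =
  [2*t*exp(-2*t) + exp(-2*t), 4*t*exp(-2*t), 0]
  [-t*exp(-2*t), -2*t*exp(-2*t) + exp(-2*t), 0]
  [-t^2*exp(-2*t)/2 + t*exp(-2*t), -t^2*exp(-2*t) + 3*t*exp(-2*t), exp(-2*t)]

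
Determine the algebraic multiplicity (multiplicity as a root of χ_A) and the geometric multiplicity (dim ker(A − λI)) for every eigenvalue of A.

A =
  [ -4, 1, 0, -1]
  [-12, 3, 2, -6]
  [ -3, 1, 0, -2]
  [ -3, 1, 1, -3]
λ = -1: alg = 4, geom = 2

Step 1 — factor the characteristic polynomial to read off the algebraic multiplicities:
  χ_A(x) = (x + 1)^4

Step 2 — compute geometric multiplicities via the rank-nullity identity g(λ) = n − rank(A − λI):
  rank(A − (-1)·I) = 2, so dim ker(A − (-1)·I) = n − 2 = 2

Summary:
  λ = -1: algebraic multiplicity = 4, geometric multiplicity = 2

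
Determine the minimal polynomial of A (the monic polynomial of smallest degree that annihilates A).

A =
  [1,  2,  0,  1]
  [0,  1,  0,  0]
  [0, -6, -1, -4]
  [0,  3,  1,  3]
x^3 - 3*x^2 + 3*x - 1

The characteristic polynomial is χ_A(x) = (x - 1)^4, so the eigenvalues are known. The minimal polynomial is
  m_A(x) = Π_λ (x − λ)^{k_λ}
where k_λ is the size of the *largest* Jordan block for λ (equivalently, the smallest k with (A − λI)^k v = 0 for every generalised eigenvector v of λ).

  λ = 1: largest Jordan block has size 3, contributing (x − 1)^3

So m_A(x) = (x - 1)^3 = x^3 - 3*x^2 + 3*x - 1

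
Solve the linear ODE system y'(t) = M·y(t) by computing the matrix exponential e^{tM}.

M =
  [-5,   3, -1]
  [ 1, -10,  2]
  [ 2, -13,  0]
e^{tM} =
  [t^2*exp(-5*t)/2 + exp(-5*t), -t^2*exp(-5*t) + 3*t*exp(-5*t), t^2*exp(-5*t)/2 - t*exp(-5*t)]
  [-t^2*exp(-5*t)/2 + t*exp(-5*t), t^2*exp(-5*t) - 5*t*exp(-5*t) + exp(-5*t), -t^2*exp(-5*t)/2 + 2*t*exp(-5*t)]
  [-3*t^2*exp(-5*t)/2 + 2*t*exp(-5*t), 3*t^2*exp(-5*t) - 13*t*exp(-5*t), -3*t^2*exp(-5*t)/2 + 5*t*exp(-5*t) + exp(-5*t)]

Strategy: write M = P · J · P⁻¹ where J is a Jordan canonical form, so e^{tM} = P · e^{tJ} · P⁻¹, and e^{tJ} can be computed block-by-block.

M has Jordan form
J =
  [-5,  1,  0]
  [ 0, -5,  1]
  [ 0,  0, -5]
(up to reordering of blocks).

Per-block formulas:
  For a 3×3 Jordan block J_3(-5): exp(t · J_3(-5)) = e^(-5t)·(I + t·N + (t^2/2)·N^2), where N is the 3×3 nilpotent shift.

After assembling e^{tJ} and conjugating by P, we get:

e^{tM} =
  [t^2*exp(-5*t)/2 + exp(-5*t), -t^2*exp(-5*t) + 3*t*exp(-5*t), t^2*exp(-5*t)/2 - t*exp(-5*t)]
  [-t^2*exp(-5*t)/2 + t*exp(-5*t), t^2*exp(-5*t) - 5*t*exp(-5*t) + exp(-5*t), -t^2*exp(-5*t)/2 + 2*t*exp(-5*t)]
  [-3*t^2*exp(-5*t)/2 + 2*t*exp(-5*t), 3*t^2*exp(-5*t) - 13*t*exp(-5*t), -3*t^2*exp(-5*t)/2 + 5*t*exp(-5*t) + exp(-5*t)]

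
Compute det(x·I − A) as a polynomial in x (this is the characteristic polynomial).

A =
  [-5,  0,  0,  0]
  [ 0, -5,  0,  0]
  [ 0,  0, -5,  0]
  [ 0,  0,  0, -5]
x^4 + 20*x^3 + 150*x^2 + 500*x + 625

Expanding det(x·I − A) (e.g. by cofactor expansion or by noting that A is similar to its Jordan form J, which has the same characteristic polynomial as A) gives
  χ_A(x) = x^4 + 20*x^3 + 150*x^2 + 500*x + 625
which factors as (x + 5)^4. The eigenvalues (with algebraic multiplicities) are λ = -5 with multiplicity 4.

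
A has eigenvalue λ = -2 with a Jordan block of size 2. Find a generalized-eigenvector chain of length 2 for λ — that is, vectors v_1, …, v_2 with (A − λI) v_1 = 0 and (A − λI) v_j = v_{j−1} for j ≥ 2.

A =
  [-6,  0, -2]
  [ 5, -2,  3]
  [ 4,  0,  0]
A Jordan chain for λ = -2 of length 2:
v_1 = (0, -1, 0)ᵀ
v_2 = (1, 0, -2)ᵀ

Let N = A − (-2)·I. We want v_2 with N^2 v_2 = 0 but N^1 v_2 ≠ 0; then v_{j-1} := N · v_j for j = 2, …, 2.

Pick v_2 = (1, 0, -2)ᵀ.
Then v_1 = N · v_2 = (0, -1, 0)ᵀ.

Sanity check: (A − (-2)·I) v_1 = (0, 0, 0)ᵀ = 0. ✓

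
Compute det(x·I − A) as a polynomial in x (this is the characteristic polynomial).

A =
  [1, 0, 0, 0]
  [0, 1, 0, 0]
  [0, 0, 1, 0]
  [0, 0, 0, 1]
x^4 - 4*x^3 + 6*x^2 - 4*x + 1

Expanding det(x·I − A) (e.g. by cofactor expansion or by noting that A is similar to its Jordan form J, which has the same characteristic polynomial as A) gives
  χ_A(x) = x^4 - 4*x^3 + 6*x^2 - 4*x + 1
which factors as (x - 1)^4. The eigenvalues (with algebraic multiplicities) are λ = 1 with multiplicity 4.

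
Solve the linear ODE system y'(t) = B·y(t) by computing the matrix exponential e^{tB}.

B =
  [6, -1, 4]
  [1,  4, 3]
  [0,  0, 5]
e^{tB} =
  [t*exp(5*t) + exp(5*t), -t*exp(5*t), t^2*exp(5*t)/2 + 4*t*exp(5*t)]
  [t*exp(5*t), -t*exp(5*t) + exp(5*t), t^2*exp(5*t)/2 + 3*t*exp(5*t)]
  [0, 0, exp(5*t)]

Strategy: write B = P · J · P⁻¹ where J is a Jordan canonical form, so e^{tB} = P · e^{tJ} · P⁻¹, and e^{tJ} can be computed block-by-block.

B has Jordan form
J =
  [5, 1, 0]
  [0, 5, 1]
  [0, 0, 5]
(up to reordering of blocks).

Per-block formulas:
  For a 3×3 Jordan block J_3(5): exp(t · J_3(5)) = e^(5t)·(I + t·N + (t^2/2)·N^2), where N is the 3×3 nilpotent shift.

After assembling e^{tJ} and conjugating by P, we get:

e^{tB} =
  [t*exp(5*t) + exp(5*t), -t*exp(5*t), t^2*exp(5*t)/2 + 4*t*exp(5*t)]
  [t*exp(5*t), -t*exp(5*t) + exp(5*t), t^2*exp(5*t)/2 + 3*t*exp(5*t)]
  [0, 0, exp(5*t)]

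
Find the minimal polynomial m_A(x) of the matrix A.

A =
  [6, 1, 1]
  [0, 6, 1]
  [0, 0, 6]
x^3 - 18*x^2 + 108*x - 216

The characteristic polynomial is χ_A(x) = (x - 6)^3, so the eigenvalues are known. The minimal polynomial is
  m_A(x) = Π_λ (x − λ)^{k_λ}
where k_λ is the size of the *largest* Jordan block for λ (equivalently, the smallest k with (A − λI)^k v = 0 for every generalised eigenvector v of λ).

  λ = 6: largest Jordan block has size 3, contributing (x − 6)^3

So m_A(x) = (x - 6)^3 = x^3 - 18*x^2 + 108*x - 216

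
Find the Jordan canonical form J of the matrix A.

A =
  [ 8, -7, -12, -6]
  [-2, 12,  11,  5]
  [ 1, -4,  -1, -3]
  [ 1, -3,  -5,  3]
J_2(5) ⊕ J_2(6)

The characteristic polynomial is
  det(x·I − A) = x^4 - 22*x^3 + 181*x^2 - 660*x + 900 = (x - 6)^2*(x - 5)^2

Eigenvalues and multiplicities (the geometric multiplicity of λ is n − rank(A − λI), which equals the number of Jordan blocks for λ):
  λ = 5: algebraic multiplicity = 2, geometric multiplicity = 1
  λ = 6: algebraic multiplicity = 2, geometric multiplicity = 1

Determining the block sizes for each eigenvalue:
  λ = 5: one block (gm = 1), so the single block has size am = 2 → block sizes [2]
  λ = 6: one block (gm = 1), so the single block has size am = 2 → block sizes [2]

Assembling the blocks gives a Jordan form
J =
  [5, 1, 0, 0]
  [0, 5, 0, 0]
  [0, 0, 6, 1]
  [0, 0, 0, 6]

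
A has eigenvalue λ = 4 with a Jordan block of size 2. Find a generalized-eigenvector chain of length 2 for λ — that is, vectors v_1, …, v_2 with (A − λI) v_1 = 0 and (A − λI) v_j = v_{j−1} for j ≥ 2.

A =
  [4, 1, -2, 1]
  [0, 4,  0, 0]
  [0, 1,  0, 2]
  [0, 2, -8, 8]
A Jordan chain for λ = 4 of length 2:
v_1 = (1, 0, 1, 2)ᵀ
v_2 = (0, 1, 0, 0)ᵀ

Let N = A − (4)·I. We want v_2 with N^2 v_2 = 0 but N^1 v_2 ≠ 0; then v_{j-1} := N · v_j for j = 2, …, 2.

Pick v_2 = (0, 1, 0, 0)ᵀ.
Then v_1 = N · v_2 = (1, 0, 1, 2)ᵀ.

Sanity check: (A − (4)·I) v_1 = (0, 0, 0, 0)ᵀ = 0. ✓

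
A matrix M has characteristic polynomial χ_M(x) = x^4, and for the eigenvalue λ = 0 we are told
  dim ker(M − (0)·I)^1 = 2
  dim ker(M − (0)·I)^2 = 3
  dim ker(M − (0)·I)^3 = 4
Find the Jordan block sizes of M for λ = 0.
Block sizes for λ = 0: [3, 1]

From the dimensions of kernels of powers, the number of Jordan blocks of size at least j is d_j − d_{j−1} where d_j = dim ker(N^j) (with d_0 = 0). Computing the differences gives [2, 1, 1].
The number of blocks of size exactly k is (#blocks of size ≥ k) − (#blocks of size ≥ k + 1), so the partition is: 1 block(s) of size 1, 1 block(s) of size 3.
In nonincreasing order the block sizes are [3, 1].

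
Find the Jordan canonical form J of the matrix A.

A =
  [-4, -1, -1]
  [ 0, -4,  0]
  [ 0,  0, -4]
J_2(-4) ⊕ J_1(-4)

The characteristic polynomial is
  det(x·I − A) = x^3 + 12*x^2 + 48*x + 64 = (x + 4)^3

Eigenvalues and multiplicities (the geometric multiplicity of λ is n − rank(A − λI), which equals the number of Jordan blocks for λ):
  λ = -4: algebraic multiplicity = 3, geometric multiplicity = 2

Determining the block sizes for each eigenvalue:
  λ = -4: 2 blocks summing to 3 forces exactly one block of size 2 and the rest size 1 → block sizes [2, 1]

Assembling the blocks gives a Jordan form
J =
  [-4,  1,  0]
  [ 0, -4,  0]
  [ 0,  0, -4]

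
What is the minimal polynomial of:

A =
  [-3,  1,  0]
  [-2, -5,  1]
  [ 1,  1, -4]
x^3 + 12*x^2 + 48*x + 64

The characteristic polynomial is χ_A(x) = (x + 4)^3, so the eigenvalues are known. The minimal polynomial is
  m_A(x) = Π_λ (x − λ)^{k_λ}
where k_λ is the size of the *largest* Jordan block for λ (equivalently, the smallest k with (A − λI)^k v = 0 for every generalised eigenvector v of λ).

  λ = -4: largest Jordan block has size 3, contributing (x + 4)^3

So m_A(x) = (x + 4)^3 = x^3 + 12*x^2 + 48*x + 64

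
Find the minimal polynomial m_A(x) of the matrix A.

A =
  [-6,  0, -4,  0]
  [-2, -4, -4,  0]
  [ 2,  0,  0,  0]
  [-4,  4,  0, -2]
x^2 + 6*x + 8

The characteristic polynomial is χ_A(x) = (x + 2)^2*(x + 4)^2, so the eigenvalues are known. The minimal polynomial is
  m_A(x) = Π_λ (x − λ)^{k_λ}
where k_λ is the size of the *largest* Jordan block for λ (equivalently, the smallest k with (A − λI)^k v = 0 for every generalised eigenvector v of λ).

  λ = -4: largest Jordan block has size 1, contributing (x + 4)
  λ = -2: largest Jordan block has size 1, contributing (x + 2)

So m_A(x) = (x + 2)*(x + 4) = x^2 + 6*x + 8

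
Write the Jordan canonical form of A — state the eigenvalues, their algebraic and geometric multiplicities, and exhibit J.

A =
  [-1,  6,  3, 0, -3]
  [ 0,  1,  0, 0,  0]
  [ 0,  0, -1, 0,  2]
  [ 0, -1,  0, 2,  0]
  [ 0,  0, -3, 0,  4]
J_1(-1) ⊕ J_1(1) ⊕ J_1(1) ⊕ J_1(2) ⊕ J_1(2)

The characteristic polynomial is
  det(x·I − A) = x^5 - 5*x^4 + 7*x^3 + x^2 - 8*x + 4 = (x - 2)^2*(x - 1)^2*(x + 1)

Eigenvalues and multiplicities (the geometric multiplicity of λ is n − rank(A − λI), which equals the number of Jordan blocks for λ):
  λ = -1: algebraic multiplicity = 1, geometric multiplicity = 1
  λ = 1: algebraic multiplicity = 2, geometric multiplicity = 2
  λ = 2: algebraic multiplicity = 2, geometric multiplicity = 2

Determining the block sizes for each eigenvalue:
  λ = -1: one block (gm = 1), so the single block has size am = 1 → block sizes [1]
  λ = 1: gm = am = 2, so every block has size 1 → block sizes [1, 1]
  λ = 2: gm = am = 2, so every block has size 1 → block sizes [1, 1]

Assembling the blocks gives a Jordan form
J =
  [-1, 0, 0, 0, 0]
  [ 0, 1, 0, 0, 0]
  [ 0, 0, 1, 0, 0]
  [ 0, 0, 0, 2, 0]
  [ 0, 0, 0, 0, 2]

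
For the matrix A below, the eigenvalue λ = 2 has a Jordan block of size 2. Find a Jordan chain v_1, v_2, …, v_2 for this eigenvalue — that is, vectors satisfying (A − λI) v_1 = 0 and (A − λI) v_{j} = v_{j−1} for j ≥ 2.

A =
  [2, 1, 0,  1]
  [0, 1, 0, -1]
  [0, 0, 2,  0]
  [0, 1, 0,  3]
A Jordan chain for λ = 2 of length 2:
v_1 = (1, -1, 0, 1)ᵀ
v_2 = (0, 1, 0, 0)ᵀ

Let N = A − (2)·I. We want v_2 with N^2 v_2 = 0 but N^1 v_2 ≠ 0; then v_{j-1} := N · v_j for j = 2, …, 2.

Pick v_2 = (0, 1, 0, 0)ᵀ.
Then v_1 = N · v_2 = (1, -1, 0, 1)ᵀ.

Sanity check: (A − (2)·I) v_1 = (0, 0, 0, 0)ᵀ = 0. ✓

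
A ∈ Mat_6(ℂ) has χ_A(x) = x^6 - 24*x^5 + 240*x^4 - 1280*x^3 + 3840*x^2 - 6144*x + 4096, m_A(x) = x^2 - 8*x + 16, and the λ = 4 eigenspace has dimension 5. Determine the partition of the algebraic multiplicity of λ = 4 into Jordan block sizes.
Block sizes for λ = 4: [2, 1, 1, 1, 1]

Step 1 — from the characteristic polynomial, algebraic multiplicity of λ = 4 is 6. From dim ker(A − (4)·I) = 5, there are exactly 5 Jordan blocks for λ = 4.
Step 2 — from the minimal polynomial, the factor (x − 4)^2 tells us the largest block for λ = 4 has size 2.
Step 3 — with total size 6, 5 blocks, and largest block 2, the block sizes (in nonincreasing order) are [2, 1, 1, 1, 1].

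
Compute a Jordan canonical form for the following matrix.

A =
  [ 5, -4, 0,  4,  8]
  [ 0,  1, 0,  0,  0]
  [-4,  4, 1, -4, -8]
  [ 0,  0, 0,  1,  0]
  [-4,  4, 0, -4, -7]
J_1(-3) ⊕ J_1(1) ⊕ J_1(1) ⊕ J_1(1) ⊕ J_1(1)

The characteristic polynomial is
  det(x·I − A) = x^5 - x^4 - 6*x^3 + 14*x^2 - 11*x + 3 = (x - 1)^4*(x + 3)

Eigenvalues and multiplicities (the geometric multiplicity of λ is n − rank(A − λI), which equals the number of Jordan blocks for λ):
  λ = -3: algebraic multiplicity = 1, geometric multiplicity = 1
  λ = 1: algebraic multiplicity = 4, geometric multiplicity = 4

Determining the block sizes for each eigenvalue:
  λ = -3: one block (gm = 1), so the single block has size am = 1 → block sizes [1]
  λ = 1: gm = am = 4, so every block has size 1 → block sizes [1, 1, 1, 1]

Assembling the blocks gives a Jordan form
J =
  [-3, 0, 0, 0, 0]
  [ 0, 1, 0, 0, 0]
  [ 0, 0, 1, 0, 0]
  [ 0, 0, 0, 1, 0]
  [ 0, 0, 0, 0, 1]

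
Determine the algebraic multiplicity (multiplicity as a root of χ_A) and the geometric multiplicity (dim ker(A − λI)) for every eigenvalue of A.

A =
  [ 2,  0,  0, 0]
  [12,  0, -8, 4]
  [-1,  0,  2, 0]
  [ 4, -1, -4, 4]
λ = 2: alg = 4, geom = 2

Step 1 — factor the characteristic polynomial to read off the algebraic multiplicities:
  χ_A(x) = (x - 2)^4

Step 2 — compute geometric multiplicities via the rank-nullity identity g(λ) = n − rank(A − λI):
  rank(A − (2)·I) = 2, so dim ker(A − (2)·I) = n − 2 = 2

Summary:
  λ = 2: algebraic multiplicity = 4, geometric multiplicity = 2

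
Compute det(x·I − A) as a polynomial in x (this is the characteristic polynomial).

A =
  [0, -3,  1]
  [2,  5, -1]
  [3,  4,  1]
x^3 - 6*x^2 + 12*x - 8

Expanding det(x·I − A) (e.g. by cofactor expansion or by noting that A is similar to its Jordan form J, which has the same characteristic polynomial as A) gives
  χ_A(x) = x^3 - 6*x^2 + 12*x - 8
which factors as (x - 2)^3. The eigenvalues (with algebraic multiplicities) are λ = 2 with multiplicity 3.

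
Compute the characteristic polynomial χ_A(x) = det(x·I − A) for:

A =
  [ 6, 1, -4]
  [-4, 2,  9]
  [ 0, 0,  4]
x^3 - 12*x^2 + 48*x - 64

Expanding det(x·I − A) (e.g. by cofactor expansion or by noting that A is similar to its Jordan form J, which has the same characteristic polynomial as A) gives
  χ_A(x) = x^3 - 12*x^2 + 48*x - 64
which factors as (x - 4)^3. The eigenvalues (with algebraic multiplicities) are λ = 4 with multiplicity 3.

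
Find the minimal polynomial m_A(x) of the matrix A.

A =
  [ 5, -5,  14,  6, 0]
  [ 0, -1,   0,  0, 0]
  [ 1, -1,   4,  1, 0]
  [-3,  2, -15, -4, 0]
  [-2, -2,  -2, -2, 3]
x^4 - 4*x^3 - 2*x^2 + 12*x + 9

The characteristic polynomial is χ_A(x) = (x - 3)^3*(x + 1)^2, so the eigenvalues are known. The minimal polynomial is
  m_A(x) = Π_λ (x − λ)^{k_λ}
where k_λ is the size of the *largest* Jordan block for λ (equivalently, the smallest k with (A − λI)^k v = 0 for every generalised eigenvector v of λ).

  λ = -1: largest Jordan block has size 2, contributing (x + 1)^2
  λ = 3: largest Jordan block has size 2, contributing (x − 3)^2

So m_A(x) = (x - 3)^2*(x + 1)^2 = x^4 - 4*x^3 - 2*x^2 + 12*x + 9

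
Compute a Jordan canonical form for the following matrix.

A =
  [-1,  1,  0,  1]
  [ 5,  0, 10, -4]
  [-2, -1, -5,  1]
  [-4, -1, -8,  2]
J_3(-1) ⊕ J_1(-1)

The characteristic polynomial is
  det(x·I − A) = x^4 + 4*x^3 + 6*x^2 + 4*x + 1 = (x + 1)^4

Eigenvalues and multiplicities (the geometric multiplicity of λ is n − rank(A − λI), which equals the number of Jordan blocks for λ):
  λ = -1: algebraic multiplicity = 4, geometric multiplicity = 2

Determining the block sizes for each eigenvalue:
  λ = -1: with am = 4 and gm = 2, the partition is not yet determined (e.g. several partitions of 4 into 2 parts exist). Let N = A − (-1)·I. Computing rank(N^1) = 2, rank(N^2) = 1, rank(N^3) = 0; the number of blocks of size ≥ j is rank(N^{j−1}) − rank(N^j), giving [2, 1, 1]. So we have 1 block(s) of size 3, 1 block(s) of size 1 → block sizes [3, 1]

Assembling the blocks gives a Jordan form
J =
  [-1,  1,  0,  0]
  [ 0, -1,  1,  0]
  [ 0,  0, -1,  0]
  [ 0,  0,  0, -1]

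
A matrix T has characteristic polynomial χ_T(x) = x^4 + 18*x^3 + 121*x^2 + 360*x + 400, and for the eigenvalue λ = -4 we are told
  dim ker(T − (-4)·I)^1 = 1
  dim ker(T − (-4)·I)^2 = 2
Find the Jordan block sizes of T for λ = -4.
Block sizes for λ = -4: [2]

From the dimensions of kernels of powers, the number of Jordan blocks of size at least j is d_j − d_{j−1} where d_j = dim ker(N^j) (with d_0 = 0). Computing the differences gives [1, 1].
The number of blocks of size exactly k is (#blocks of size ≥ k) − (#blocks of size ≥ k + 1), so the partition is: 1 block(s) of size 2.
In nonincreasing order the block sizes are [2].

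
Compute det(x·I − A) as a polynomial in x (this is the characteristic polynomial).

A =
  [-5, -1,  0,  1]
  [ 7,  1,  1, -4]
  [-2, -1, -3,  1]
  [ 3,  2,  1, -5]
x^4 + 12*x^3 + 54*x^2 + 108*x + 81

Expanding det(x·I − A) (e.g. by cofactor expansion or by noting that A is similar to its Jordan form J, which has the same characteristic polynomial as A) gives
  χ_A(x) = x^4 + 12*x^3 + 54*x^2 + 108*x + 81
which factors as (x + 3)^4. The eigenvalues (with algebraic multiplicities) are λ = -3 with multiplicity 4.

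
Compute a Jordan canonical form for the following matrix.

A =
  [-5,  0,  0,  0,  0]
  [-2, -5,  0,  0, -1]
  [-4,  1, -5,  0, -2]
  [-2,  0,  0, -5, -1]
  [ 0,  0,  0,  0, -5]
J_3(-5) ⊕ J_1(-5) ⊕ J_1(-5)

The characteristic polynomial is
  det(x·I − A) = x^5 + 25*x^4 + 250*x^3 + 1250*x^2 + 3125*x + 3125 = (x + 5)^5

Eigenvalues and multiplicities (the geometric multiplicity of λ is n − rank(A − λI), which equals the number of Jordan blocks for λ):
  λ = -5: algebraic multiplicity = 5, geometric multiplicity = 3

Determining the block sizes for each eigenvalue:
  λ = -5: with am = 5 and gm = 3, the partition is not yet determined (e.g. several partitions of 5 into 3 parts exist). Let N = A − (-5)·I. Computing rank(N^1) = 2, rank(N^2) = 1, rank(N^3) = 0; the number of blocks of size ≥ j is rank(N^{j−1}) − rank(N^j), giving [3, 1, 1]. So we have 1 block(s) of size 3, 2 block(s) of size 1 → block sizes [3, 1, 1]

Assembling the blocks gives a Jordan form
J =
  [-5,  1,  0,  0,  0]
  [ 0, -5,  1,  0,  0]
  [ 0,  0, -5,  0,  0]
  [ 0,  0,  0, -5,  0]
  [ 0,  0,  0,  0, -5]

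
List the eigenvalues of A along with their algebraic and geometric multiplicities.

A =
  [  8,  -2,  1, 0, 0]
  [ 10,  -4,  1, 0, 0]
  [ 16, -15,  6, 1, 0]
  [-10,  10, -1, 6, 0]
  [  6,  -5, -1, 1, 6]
λ = -2: alg = 1, geom = 1; λ = 6: alg = 4, geom = 2

Step 1 — factor the characteristic polynomial to read off the algebraic multiplicities:
  χ_A(x) = (x - 6)^4*(x + 2)

Step 2 — compute geometric multiplicities via the rank-nullity identity g(λ) = n − rank(A − λI):
  rank(A − (-2)·I) = 4, so dim ker(A − (-2)·I) = n − 4 = 1
  rank(A − (6)·I) = 3, so dim ker(A − (6)·I) = n − 3 = 2

Summary:
  λ = -2: algebraic multiplicity = 1, geometric multiplicity = 1
  λ = 6: algebraic multiplicity = 4, geometric multiplicity = 2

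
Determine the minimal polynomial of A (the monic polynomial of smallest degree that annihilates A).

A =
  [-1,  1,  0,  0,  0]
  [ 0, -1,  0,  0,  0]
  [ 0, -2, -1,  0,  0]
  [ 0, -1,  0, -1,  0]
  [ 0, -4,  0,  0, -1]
x^2 + 2*x + 1

The characteristic polynomial is χ_A(x) = (x + 1)^5, so the eigenvalues are known. The minimal polynomial is
  m_A(x) = Π_λ (x − λ)^{k_λ}
where k_λ is the size of the *largest* Jordan block for λ (equivalently, the smallest k with (A − λI)^k v = 0 for every generalised eigenvector v of λ).

  λ = -1: largest Jordan block has size 2, contributing (x + 1)^2

So m_A(x) = (x + 1)^2 = x^2 + 2*x + 1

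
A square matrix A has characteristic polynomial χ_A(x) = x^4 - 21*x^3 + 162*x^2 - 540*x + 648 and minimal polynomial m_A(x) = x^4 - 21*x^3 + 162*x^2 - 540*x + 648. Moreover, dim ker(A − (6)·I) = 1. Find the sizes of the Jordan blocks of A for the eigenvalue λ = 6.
Block sizes for λ = 6: [3]

Step 1 — from the characteristic polynomial, algebraic multiplicity of λ = 6 is 3. From dim ker(A − (6)·I) = 1, there are exactly 1 Jordan blocks for λ = 6.
Step 2 — from the minimal polynomial, the factor (x − 6)^3 tells us the largest block for λ = 6 has size 3.
Step 3 — with total size 3, 1 blocks, and largest block 3, the block sizes (in nonincreasing order) are [3].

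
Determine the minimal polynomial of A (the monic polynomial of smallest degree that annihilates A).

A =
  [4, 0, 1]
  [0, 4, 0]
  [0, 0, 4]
x^2 - 8*x + 16

The characteristic polynomial is χ_A(x) = (x - 4)^3, so the eigenvalues are known. The minimal polynomial is
  m_A(x) = Π_λ (x − λ)^{k_λ}
where k_λ is the size of the *largest* Jordan block for λ (equivalently, the smallest k with (A − λI)^k v = 0 for every generalised eigenvector v of λ).

  λ = 4: largest Jordan block has size 2, contributing (x − 4)^2

So m_A(x) = (x - 4)^2 = x^2 - 8*x + 16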